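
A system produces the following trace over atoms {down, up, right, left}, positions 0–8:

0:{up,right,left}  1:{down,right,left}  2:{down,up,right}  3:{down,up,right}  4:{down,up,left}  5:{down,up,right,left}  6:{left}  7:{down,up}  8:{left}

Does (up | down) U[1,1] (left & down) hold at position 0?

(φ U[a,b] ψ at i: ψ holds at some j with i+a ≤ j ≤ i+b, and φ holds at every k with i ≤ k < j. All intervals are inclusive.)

Need some j in [1,1] with (left & down), and (up | down) at every k in [0,j-1].
  j=1: (left & down) holds; (up | down) holds at every k in [0,0] → satisfied.

Yes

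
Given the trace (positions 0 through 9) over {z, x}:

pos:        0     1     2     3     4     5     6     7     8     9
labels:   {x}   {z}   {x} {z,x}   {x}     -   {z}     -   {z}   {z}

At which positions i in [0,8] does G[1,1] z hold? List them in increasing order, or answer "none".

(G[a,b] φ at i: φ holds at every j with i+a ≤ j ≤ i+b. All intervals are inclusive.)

Evaluate at each i in [0,8]:
  i=0: ✓ (all of [1,1])
  i=1: ✗ (fails at j=2)
  i=2: ✓ (all of [3,3])
  i=3: ✗ (fails at j=4)
  i=4: ✗ (fails at j=5)
  i=5: ✓ (all of [6,6])
  i=6: ✗ (fails at j=7)
  i=7: ✓ (all of [8,8])
  i=8: ✓ (all of [9,9])

0, 2, 5, 7, 8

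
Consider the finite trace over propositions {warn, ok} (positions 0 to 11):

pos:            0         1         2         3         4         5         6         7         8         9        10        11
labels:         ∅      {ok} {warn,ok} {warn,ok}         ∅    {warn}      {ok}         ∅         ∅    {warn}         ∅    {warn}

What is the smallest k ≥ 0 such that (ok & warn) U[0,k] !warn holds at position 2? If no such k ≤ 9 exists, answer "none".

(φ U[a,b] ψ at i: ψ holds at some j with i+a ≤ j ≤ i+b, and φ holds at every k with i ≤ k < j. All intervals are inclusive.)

2

Need earliest j ≥ 2 with !warn, and (ok & warn) at every k in [2,j-1].
  j=2: rhs fails.
  j=3: rhs fails.
  j=4: rhs holds; lhs holds on [2,3]. k = 2.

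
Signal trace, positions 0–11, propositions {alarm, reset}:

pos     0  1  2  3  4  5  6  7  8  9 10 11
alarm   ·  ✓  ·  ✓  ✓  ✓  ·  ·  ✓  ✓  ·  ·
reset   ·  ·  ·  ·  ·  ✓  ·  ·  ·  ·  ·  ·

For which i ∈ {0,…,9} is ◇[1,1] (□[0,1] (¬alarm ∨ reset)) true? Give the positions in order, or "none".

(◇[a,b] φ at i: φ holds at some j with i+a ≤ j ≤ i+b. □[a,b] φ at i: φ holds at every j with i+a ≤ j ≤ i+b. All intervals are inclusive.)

Evaluate at each i in [0,9]:
  i=0: ✗ (none in [1,1])
  i=1: ✗ (none in [2,2])
  i=2: ✗ (none in [3,3])
  i=3: ✗ (none in [4,4])
  i=4: ✓ (witness j=5)
  i=5: ✓ (witness j=6)
  i=6: ✗ (none in [7,7])
  i=7: ✗ (none in [8,8])
  i=8: ✗ (none in [9,9])
  i=9: ✓ (witness j=10)

4, 5, 9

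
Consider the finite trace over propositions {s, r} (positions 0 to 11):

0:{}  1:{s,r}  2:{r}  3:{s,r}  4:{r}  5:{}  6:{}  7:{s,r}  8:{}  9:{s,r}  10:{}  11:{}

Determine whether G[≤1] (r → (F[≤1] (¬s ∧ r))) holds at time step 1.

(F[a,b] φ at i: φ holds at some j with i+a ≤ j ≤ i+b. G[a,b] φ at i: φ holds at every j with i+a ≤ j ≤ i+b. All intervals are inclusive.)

Holds

Check (r → (F[≤1] (¬s ∧ r))) at every j in [1,2]:
  j=1: antecedent true; consequent holds (witness at 2) → ✓
  j=2: antecedent true; consequent holds (witness at 2) → ✓
All positions satisfy it → formula holds.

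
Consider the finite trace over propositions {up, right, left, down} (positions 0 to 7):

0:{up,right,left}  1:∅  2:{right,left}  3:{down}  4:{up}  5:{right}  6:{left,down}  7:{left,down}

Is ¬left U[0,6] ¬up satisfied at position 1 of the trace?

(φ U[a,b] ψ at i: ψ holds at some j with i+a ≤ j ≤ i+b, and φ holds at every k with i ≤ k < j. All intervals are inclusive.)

Yes

Need some j in [1,7] with ¬up, and ¬left at every k in [1,j-1].
  j=1: ¬up holds; no prefix to check → satisfied.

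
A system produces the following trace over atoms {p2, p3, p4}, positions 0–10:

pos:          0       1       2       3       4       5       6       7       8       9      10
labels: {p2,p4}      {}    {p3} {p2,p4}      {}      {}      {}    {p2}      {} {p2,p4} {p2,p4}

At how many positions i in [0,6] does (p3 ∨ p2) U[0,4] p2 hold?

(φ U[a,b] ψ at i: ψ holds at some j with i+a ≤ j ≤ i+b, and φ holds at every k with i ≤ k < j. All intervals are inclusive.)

Evaluate at each i in [0,6]:
  i=0: ✓ (rhs at j=0)
  i=1: ✗ (lhs fails at k=1 before rhs at j=3)
  i=2: ✓ (rhs at j=3; lhs holds on [2,2])
  i=3: ✓ (rhs at j=3)
  i=4: ✗ (lhs fails at k=4 before rhs at j=7)
  i=5: ✗ (lhs fails at k=5 before rhs at j=7)
  i=6: ✗ (lhs fails at k=6 before rhs at j=7)
Positions where it holds: {0, 2, 3} → 3.

3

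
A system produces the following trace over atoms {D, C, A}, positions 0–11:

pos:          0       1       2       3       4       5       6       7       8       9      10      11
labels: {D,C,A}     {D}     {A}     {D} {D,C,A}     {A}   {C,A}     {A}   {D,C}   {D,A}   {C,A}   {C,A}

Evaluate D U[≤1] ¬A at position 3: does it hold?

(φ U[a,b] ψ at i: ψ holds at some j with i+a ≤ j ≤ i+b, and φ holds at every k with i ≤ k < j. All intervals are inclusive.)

True

Need some j in [3,4] with ¬A, and D at every k in [3,j-1].
  j=3: ¬A holds; no prefix to check → satisfied.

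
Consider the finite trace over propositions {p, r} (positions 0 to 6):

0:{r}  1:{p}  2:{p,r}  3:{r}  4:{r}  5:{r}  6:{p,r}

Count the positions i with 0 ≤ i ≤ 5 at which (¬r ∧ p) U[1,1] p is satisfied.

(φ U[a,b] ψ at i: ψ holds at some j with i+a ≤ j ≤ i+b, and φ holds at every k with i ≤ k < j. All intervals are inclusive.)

1

Evaluate at each i in [0,5]:
  i=0: ✗ (lhs fails at k=0 before rhs at j=1)
  i=1: ✓ (rhs at j=2; lhs holds on [1,1])
  i=2: ✗ (no rhs in [3,3])
  i=3: ✗ (no rhs in [4,4])
  i=4: ✗ (no rhs in [5,5])
  i=5: ✗ (lhs fails at k=5 before rhs at j=6)
Positions where it holds: {1} → 1.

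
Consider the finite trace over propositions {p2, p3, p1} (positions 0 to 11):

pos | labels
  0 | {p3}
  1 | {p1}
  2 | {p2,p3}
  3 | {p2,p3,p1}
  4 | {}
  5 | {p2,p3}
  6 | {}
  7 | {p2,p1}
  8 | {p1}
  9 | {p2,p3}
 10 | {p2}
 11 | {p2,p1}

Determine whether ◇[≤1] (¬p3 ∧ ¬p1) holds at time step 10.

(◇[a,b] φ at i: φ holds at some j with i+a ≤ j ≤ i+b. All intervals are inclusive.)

True

Check (¬p3 ∧ ¬p1) at each j in [10,11]:
  j=10: true
  j=11: false
Found at j=10 → formula holds.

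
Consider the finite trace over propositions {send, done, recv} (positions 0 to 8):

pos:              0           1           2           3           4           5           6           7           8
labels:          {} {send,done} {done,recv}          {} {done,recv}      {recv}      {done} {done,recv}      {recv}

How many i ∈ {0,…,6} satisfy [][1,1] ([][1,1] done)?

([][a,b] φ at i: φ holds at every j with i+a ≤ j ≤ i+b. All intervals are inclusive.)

4

Evaluate at each i in [0,6]:
  i=0: ✓ (all of [1,1])
  i=1: ✗ (fails at j=2)
  i=2: ✓ (all of [3,3])
  i=3: ✗ (fails at j=4)
  i=4: ✓ (all of [5,5])
  i=5: ✓ (all of [6,6])
  i=6: ✗ (fails at j=7)
Positions where it holds: {0, 2, 4, 5} → 4.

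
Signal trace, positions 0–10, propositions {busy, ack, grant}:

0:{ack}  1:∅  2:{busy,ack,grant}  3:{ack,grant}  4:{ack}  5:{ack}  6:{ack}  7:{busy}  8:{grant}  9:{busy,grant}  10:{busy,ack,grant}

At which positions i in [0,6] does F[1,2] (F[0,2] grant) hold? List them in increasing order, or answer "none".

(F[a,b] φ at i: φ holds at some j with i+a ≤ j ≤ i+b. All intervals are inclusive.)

0, 1, 2, 4, 5, 6

Evaluate at each i in [0,6]:
  i=0: ✓ (witness j=1)
  i=1: ✓ (witness j=2)
  i=2: ✓ (witness j=3)
  i=3: ✗ (none in [4,5])
  i=4: ✓ (witness j=6)
  i=5: ✓ (witness j=6)
  i=6: ✓ (witness j=7)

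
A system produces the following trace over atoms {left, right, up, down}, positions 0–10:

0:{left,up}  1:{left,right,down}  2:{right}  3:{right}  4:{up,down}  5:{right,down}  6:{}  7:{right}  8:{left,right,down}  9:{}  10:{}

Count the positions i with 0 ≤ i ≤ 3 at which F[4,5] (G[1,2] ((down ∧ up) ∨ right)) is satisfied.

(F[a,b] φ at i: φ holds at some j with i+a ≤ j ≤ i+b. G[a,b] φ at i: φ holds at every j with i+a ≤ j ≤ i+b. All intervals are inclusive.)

Evaluate at each i in [0,3]:
  i=0: ✗ (none in [4,5])
  i=1: ✓ (witness j=6)
  i=2: ✓ (witness j=6)
  i=3: ✗ (none in [7,8])
Positions where it holds: {1, 2} → 2.

2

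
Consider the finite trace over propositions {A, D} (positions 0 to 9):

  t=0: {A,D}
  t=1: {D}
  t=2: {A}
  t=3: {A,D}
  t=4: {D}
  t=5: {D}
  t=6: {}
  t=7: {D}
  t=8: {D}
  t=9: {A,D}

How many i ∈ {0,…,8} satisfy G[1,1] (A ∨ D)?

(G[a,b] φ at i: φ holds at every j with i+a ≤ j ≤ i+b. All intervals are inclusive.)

Evaluate at each i in [0,8]:
  i=0: ✓ (all of [1,1])
  i=1: ✓ (all of [2,2])
  i=2: ✓ (all of [3,3])
  i=3: ✓ (all of [4,4])
  i=4: ✓ (all of [5,5])
  i=5: ✗ (fails at j=6)
  i=6: ✓ (all of [7,7])
  i=7: ✓ (all of [8,8])
  i=8: ✓ (all of [9,9])
Positions where it holds: {0, 1, 2, 3, 4, 6, 7, 8} → 8.

8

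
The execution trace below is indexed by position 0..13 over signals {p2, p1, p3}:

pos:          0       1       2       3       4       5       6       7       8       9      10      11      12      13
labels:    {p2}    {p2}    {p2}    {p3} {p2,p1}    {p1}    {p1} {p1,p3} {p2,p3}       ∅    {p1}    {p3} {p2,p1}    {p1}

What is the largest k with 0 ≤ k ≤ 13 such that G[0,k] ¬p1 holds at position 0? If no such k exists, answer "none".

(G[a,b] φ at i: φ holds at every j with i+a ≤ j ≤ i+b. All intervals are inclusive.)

¬p1 must hold from j=0 onward; find where it first fails.
  j=0: holds
  j=1: holds
  j=2: holds
  j=3: holds
  j=4: fails
Holds on [0,3], so largest k = 3.

3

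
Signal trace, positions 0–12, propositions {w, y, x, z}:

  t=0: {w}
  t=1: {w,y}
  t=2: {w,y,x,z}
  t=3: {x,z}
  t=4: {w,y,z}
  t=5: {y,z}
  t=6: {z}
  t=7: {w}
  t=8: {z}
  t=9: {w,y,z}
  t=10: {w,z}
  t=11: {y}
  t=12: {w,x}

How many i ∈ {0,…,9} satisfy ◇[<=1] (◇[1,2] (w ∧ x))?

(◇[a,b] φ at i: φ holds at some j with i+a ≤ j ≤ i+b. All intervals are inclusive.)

3

Evaluate at each i in [0,9]:
  i=0: ✓ (witness j=0)
  i=1: ✓ (witness j=1)
  i=2: ✗ (none in [2,3])
  i=3: ✗ (none in [3,4])
  i=4: ✗ (none in [4,5])
  i=5: ✗ (none in [5,6])
  i=6: ✗ (none in [6,7])
  i=7: ✗ (none in [7,8])
  i=8: ✗ (none in [8,9])
  i=9: ✓ (witness j=10)
Positions where it holds: {0, 1, 9} → 3.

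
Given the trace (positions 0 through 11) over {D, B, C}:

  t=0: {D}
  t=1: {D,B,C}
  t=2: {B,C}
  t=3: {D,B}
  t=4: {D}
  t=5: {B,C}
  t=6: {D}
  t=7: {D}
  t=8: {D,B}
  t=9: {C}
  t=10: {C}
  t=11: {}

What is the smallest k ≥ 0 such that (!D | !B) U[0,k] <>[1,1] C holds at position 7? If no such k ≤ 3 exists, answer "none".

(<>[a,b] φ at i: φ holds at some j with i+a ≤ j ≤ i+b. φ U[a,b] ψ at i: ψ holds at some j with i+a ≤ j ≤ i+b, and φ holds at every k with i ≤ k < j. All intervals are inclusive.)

1

Need earliest j ≥ 7 with <>[1,1] C, and (!D | !B) at every k in [7,j-1].
  j=7: rhs fails.
  j=8: rhs holds; lhs holds on [7,7]. k = 1.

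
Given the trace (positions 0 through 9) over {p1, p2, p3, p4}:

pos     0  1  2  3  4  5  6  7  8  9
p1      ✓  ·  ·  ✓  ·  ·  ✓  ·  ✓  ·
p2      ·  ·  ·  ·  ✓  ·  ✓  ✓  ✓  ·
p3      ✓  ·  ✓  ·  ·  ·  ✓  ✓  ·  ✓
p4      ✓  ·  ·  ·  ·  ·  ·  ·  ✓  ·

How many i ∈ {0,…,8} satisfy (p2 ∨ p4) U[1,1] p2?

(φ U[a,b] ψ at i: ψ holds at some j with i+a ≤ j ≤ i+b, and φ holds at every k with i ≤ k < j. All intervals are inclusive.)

2

Evaluate at each i in [0,8]:
  i=0: ✗ (no rhs in [1,1])
  i=1: ✗ (no rhs in [2,2])
  i=2: ✗ (no rhs in [3,3])
  i=3: ✗ (lhs fails at k=3 before rhs at j=4)
  i=4: ✗ (no rhs in [5,5])
  i=5: ✗ (lhs fails at k=5 before rhs at j=6)
  i=6: ✓ (rhs at j=7; lhs holds on [6,6])
  i=7: ✓ (rhs at j=8; lhs holds on [7,7])
  i=8: ✗ (no rhs in [9,9])
Positions where it holds: {6, 7} → 2.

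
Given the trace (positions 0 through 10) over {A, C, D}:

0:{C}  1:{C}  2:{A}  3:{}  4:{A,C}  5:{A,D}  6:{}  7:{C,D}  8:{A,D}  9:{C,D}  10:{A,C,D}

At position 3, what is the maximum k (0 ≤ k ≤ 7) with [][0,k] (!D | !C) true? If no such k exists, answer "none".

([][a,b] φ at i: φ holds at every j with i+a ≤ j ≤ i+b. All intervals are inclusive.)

3

(!D | !C) must hold from j=3 onward; find where it first fails.
  j=3: holds
  j=4: holds
  j=5: holds
  j=6: holds
  j=7: fails
Holds on [3,6], so largest k = 3.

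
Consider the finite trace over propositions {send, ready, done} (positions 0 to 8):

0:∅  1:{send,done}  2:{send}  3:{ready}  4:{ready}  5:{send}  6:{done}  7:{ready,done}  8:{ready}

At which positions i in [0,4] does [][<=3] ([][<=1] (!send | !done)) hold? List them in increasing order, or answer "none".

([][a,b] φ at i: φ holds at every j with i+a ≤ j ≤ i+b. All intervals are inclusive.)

Evaluate at each i in [0,4]:
  i=0: ✗ (fails at j=0)
  i=1: ✗ (fails at j=1)
  i=2: ✓ (all of [2,5])
  i=3: ✓ (all of [3,6])
  i=4: ✓ (all of [4,7])

2, 3, 4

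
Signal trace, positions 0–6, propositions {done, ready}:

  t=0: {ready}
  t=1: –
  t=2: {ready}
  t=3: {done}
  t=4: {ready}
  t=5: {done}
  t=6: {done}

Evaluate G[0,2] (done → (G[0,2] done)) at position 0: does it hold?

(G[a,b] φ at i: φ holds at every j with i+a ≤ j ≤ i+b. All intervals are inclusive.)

Check (done → (G[0,2] done)) at every j in [0,2]:
  j=0: antecedent false → ✓
  j=1: antecedent false → ✓
  j=2: antecedent false → ✓
All positions satisfy it → formula holds.

Yes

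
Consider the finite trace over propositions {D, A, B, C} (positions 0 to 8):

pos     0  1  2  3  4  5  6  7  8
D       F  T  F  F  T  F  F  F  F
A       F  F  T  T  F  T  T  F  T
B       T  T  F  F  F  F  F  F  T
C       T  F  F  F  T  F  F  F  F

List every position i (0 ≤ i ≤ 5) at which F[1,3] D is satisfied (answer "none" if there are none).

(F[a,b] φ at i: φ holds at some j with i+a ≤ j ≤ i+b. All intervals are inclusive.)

0, 1, 2, 3

Evaluate at each i in [0,5]:
  i=0: ✓ (witness j=1)
  i=1: ✓ (witness j=4)
  i=2: ✓ (witness j=4)
  i=3: ✓ (witness j=4)
  i=4: ✗ (none in [5,7])
  i=5: ✗ (none in [6,8])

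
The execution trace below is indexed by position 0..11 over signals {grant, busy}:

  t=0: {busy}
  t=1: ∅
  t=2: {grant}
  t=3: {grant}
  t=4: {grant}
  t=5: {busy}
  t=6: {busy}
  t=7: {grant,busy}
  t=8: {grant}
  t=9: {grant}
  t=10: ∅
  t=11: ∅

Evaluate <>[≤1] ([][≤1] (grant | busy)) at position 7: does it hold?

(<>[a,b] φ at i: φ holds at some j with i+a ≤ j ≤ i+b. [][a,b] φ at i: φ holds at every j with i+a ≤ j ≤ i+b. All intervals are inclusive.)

Check [][≤1] (grant | busy) at each j in [7,8]:
  j=7: holds on [7,8]
  j=8: holds on [8,9]
Found at j=7 → formula holds.

Yes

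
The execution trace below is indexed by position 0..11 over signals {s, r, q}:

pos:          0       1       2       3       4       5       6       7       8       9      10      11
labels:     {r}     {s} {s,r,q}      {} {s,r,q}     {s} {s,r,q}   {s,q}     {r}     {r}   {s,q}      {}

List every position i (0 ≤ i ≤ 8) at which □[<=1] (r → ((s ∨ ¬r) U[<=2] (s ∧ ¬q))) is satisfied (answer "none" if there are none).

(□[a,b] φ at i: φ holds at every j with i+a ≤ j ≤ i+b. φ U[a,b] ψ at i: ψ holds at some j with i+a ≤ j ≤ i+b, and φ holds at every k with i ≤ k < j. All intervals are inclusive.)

Evaluate at each i in [0,8]:
  i=0: ✗ (fails at j=0)
  i=1: ✗ (fails at j=2)
  i=2: ✗ (fails at j=2)
  i=3: ✓ (all of [3,4])
  i=4: ✓ (all of [4,5])
  i=5: ✗ (fails at j=6)
  i=6: ✗ (fails at j=6)
  i=7: ✗ (fails at j=8)
  i=8: ✗ (fails at j=8)

3, 4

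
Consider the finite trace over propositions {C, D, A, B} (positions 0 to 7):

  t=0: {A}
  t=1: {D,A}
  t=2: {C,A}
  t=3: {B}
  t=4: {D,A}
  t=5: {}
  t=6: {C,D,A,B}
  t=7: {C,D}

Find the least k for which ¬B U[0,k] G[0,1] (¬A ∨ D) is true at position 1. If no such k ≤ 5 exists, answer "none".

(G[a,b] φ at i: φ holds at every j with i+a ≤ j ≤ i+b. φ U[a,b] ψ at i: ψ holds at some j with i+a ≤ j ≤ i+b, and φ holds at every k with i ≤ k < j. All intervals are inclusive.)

Need earliest j ≥ 1 with G[0,1] (¬A ∨ D), and ¬B at every k in [1,j-1].
  j=1: rhs fails.
  j=2: rhs fails.
  j=3: rhs holds; lhs holds on [1,2]. k = 2.

2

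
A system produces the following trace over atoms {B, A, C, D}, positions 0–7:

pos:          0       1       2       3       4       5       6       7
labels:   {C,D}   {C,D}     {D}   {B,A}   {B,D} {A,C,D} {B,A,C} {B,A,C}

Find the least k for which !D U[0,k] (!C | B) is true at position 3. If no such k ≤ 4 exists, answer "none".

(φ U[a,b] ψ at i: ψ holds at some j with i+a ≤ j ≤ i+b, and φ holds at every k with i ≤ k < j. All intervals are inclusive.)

Need earliest j ≥ 3 with (!C | B), and !D at every k in [3,j-1].
  j=3: rhs holds (empty prefix). k = 0.

0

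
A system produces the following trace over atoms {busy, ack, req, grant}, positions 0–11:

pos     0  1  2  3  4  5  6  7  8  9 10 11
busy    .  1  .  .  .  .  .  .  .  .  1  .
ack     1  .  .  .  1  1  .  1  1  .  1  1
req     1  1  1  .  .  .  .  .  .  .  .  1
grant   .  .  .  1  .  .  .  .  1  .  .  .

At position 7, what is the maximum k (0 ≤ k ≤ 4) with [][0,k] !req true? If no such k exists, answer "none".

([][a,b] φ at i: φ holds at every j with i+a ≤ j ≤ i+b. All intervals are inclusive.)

3

!req must hold from j=7 onward; find where it first fails.
  j=7: holds
  j=8: holds
  j=9: holds
  j=10: holds
  j=11: fails
Holds on [7,10], so largest k = 3.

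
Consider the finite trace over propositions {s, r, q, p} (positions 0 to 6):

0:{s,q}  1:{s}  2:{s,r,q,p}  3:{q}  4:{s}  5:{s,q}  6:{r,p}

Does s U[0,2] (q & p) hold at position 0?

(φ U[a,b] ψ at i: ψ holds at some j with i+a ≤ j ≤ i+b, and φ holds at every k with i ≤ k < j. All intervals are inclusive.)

Need some j in [0,2] with (q & p), and s at every k in [0,j-1].
  j=0: (q & p) false.
  j=1: (q & p) false.
  j=2: (q & p) holds; s holds at every k in [0,1] → satisfied.

Holds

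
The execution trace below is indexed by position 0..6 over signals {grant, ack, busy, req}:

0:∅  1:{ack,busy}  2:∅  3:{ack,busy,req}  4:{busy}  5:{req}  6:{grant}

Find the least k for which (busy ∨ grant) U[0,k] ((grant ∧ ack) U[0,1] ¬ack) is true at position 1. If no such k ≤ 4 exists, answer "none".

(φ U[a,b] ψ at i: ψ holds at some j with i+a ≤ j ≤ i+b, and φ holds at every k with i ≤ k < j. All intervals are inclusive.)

Need earliest j ≥ 1 with ((grant ∧ ack) U[0,1] ¬ack), and (busy ∨ grant) at every k in [1,j-1].
  j=1: rhs fails.
  j=2: rhs holds; lhs holds on [1,1]. k = 1.

1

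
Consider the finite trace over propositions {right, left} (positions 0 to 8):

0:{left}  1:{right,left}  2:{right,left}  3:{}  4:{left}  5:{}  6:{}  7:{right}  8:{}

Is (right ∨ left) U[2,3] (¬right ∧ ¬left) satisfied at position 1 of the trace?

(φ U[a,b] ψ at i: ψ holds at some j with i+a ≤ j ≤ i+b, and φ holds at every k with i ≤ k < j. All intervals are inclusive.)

Yes

Need some j in [3,4] with (¬right ∧ ¬left), and (right ∨ left) at every k in [1,j-1].
  j=3: (¬right ∧ ¬left) holds; (right ∨ left) holds at every k in [1,2] → satisfied.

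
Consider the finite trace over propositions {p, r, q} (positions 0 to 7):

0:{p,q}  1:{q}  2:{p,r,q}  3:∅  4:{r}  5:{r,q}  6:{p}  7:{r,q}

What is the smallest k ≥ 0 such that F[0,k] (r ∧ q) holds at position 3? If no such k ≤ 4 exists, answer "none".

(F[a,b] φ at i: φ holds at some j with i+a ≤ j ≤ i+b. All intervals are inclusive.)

2

Scan j = 3,4,… for (r ∧ q):
  j=3: fails
  j=4: fails
  j=5: holds
First hit at j=5, so smallest k = 5-3 = 2.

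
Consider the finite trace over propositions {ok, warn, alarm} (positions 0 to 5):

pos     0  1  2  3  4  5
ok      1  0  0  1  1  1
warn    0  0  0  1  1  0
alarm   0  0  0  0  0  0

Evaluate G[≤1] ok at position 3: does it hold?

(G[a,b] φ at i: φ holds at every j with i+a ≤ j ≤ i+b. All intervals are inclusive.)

Check ok at every j in [3,4]:
  j=3: true
  j=4: true
All positions satisfy it → formula holds.

True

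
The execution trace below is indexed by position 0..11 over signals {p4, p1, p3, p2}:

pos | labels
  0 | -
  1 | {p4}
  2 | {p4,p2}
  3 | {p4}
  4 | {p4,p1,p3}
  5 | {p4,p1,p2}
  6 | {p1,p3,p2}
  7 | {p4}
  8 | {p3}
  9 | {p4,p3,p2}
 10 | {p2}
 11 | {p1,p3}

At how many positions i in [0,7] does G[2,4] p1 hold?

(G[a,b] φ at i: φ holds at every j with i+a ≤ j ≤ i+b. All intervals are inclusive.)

1

Evaluate at each i in [0,7]:
  i=0: ✗ (fails at j=2)
  i=1: ✗ (fails at j=3)
  i=2: ✓ (all of [4,6])
  i=3: ✗ (fails at j=7)
  i=4: ✗ (fails at j=7)
  i=5: ✗ (fails at j=7)
  i=6: ✗ (fails at j=8)
  i=7: ✗ (fails at j=9)
Positions where it holds: {2} → 1.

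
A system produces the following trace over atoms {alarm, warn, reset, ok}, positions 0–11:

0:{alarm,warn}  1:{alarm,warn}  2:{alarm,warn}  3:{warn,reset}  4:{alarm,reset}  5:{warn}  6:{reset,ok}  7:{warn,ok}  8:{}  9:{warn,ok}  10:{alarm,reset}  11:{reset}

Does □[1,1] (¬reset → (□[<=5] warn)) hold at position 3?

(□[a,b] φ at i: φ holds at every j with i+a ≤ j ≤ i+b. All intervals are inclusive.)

Check (¬reset → (□[<=5] warn)) at every j in [4,4]:
  j=4: antecedent false → ✓
All positions satisfy it → formula holds.

Holds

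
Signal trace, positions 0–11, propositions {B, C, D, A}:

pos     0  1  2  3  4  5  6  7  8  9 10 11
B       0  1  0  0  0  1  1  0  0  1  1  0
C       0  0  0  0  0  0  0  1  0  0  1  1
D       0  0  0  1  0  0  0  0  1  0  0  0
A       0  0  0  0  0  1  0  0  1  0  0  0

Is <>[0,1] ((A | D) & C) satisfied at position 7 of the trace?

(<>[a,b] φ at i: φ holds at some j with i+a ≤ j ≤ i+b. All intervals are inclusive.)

Check ((A | D) & C) at each j in [7,8]:
  j=7: false
  j=8: false
No position in the window satisfies it → formula fails.

Does not hold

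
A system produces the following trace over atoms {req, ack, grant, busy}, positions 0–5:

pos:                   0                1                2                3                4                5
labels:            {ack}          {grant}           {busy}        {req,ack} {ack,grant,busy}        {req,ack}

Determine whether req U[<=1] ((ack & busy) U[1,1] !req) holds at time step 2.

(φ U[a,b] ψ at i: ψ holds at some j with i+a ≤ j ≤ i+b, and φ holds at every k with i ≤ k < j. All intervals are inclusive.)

Need some j in [2,3] with ((ack & busy) U[1,1] !req), and req at every k in [2,j-1].
  j=2: ((ack & busy) U[1,1] !req) — fails.
  j=3: ((ack & busy) U[1,1] !req) — fails.
No j in the window works → until fails.

False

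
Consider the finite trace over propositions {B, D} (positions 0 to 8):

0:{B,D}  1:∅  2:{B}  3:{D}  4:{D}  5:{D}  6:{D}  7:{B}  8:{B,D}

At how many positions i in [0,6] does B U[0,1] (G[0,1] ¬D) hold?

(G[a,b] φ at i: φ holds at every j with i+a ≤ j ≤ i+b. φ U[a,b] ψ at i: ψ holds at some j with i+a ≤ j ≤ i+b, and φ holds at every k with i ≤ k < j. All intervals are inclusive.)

Evaluate at each i in [0,6]:
  i=0: ✓ (rhs at j=1; lhs holds on [0,0])
  i=1: ✓ (rhs at j=1)
  i=2: ✗ (no rhs in [2,3])
  i=3: ✗ (no rhs in [3,4])
  i=4: ✗ (no rhs in [4,5])
  i=5: ✗ (no rhs in [5,6])
  i=6: ✗ (no rhs in [6,7])
Positions where it holds: {0, 1} → 2.

2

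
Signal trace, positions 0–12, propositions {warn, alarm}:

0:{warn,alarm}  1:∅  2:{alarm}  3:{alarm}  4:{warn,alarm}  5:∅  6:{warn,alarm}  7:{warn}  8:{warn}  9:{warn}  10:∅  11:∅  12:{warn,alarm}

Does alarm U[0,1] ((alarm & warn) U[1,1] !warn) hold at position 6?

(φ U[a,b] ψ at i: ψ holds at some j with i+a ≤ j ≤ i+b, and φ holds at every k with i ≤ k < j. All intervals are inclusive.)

Need some j in [6,7] with ((alarm & warn) U[1,1] !warn), and alarm at every k in [6,j-1].
  j=6: ((alarm & warn) U[1,1] !warn) — fails.
  j=7: ((alarm & warn) U[1,1] !warn) — fails.
No j in the window works → until fails.

False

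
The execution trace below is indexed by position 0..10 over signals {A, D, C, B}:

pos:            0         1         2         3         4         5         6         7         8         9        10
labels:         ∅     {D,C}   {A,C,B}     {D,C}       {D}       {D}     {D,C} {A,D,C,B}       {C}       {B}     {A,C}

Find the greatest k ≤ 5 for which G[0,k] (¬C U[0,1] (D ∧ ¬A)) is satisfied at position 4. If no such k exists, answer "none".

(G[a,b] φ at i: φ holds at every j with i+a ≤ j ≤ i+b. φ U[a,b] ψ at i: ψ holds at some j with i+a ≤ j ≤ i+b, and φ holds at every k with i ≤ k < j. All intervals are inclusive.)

(¬C U[0,1] (D ∧ ¬A)) must hold from j=4 onward; find where it first fails.
  j=4: holds
  j=5: holds
  j=6: holds
  j=7: fails
Holds on [4,6], so largest k = 2.

2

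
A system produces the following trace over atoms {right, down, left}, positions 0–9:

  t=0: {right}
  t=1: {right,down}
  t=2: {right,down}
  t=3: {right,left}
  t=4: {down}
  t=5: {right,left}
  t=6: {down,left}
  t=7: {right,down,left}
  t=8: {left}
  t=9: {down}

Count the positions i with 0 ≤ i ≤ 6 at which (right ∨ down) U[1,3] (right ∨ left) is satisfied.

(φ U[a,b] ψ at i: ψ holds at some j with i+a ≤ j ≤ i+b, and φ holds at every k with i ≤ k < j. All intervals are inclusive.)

Evaluate at each i in [0,6]:
  i=0: ✓ (rhs at j=1; lhs holds on [0,0])
  i=1: ✓ (rhs at j=2; lhs holds on [1,1])
  i=2: ✓ (rhs at j=3; lhs holds on [2,2])
  i=3: ✓ (rhs at j=5; lhs holds on [3,4])
  i=4: ✓ (rhs at j=5; lhs holds on [4,4])
  i=5: ✓ (rhs at j=6; lhs holds on [5,5])
  i=6: ✓ (rhs at j=7; lhs holds on [6,6])
Positions where it holds: {0, 1, 2, 3, 4, 5, 6} → 7.

7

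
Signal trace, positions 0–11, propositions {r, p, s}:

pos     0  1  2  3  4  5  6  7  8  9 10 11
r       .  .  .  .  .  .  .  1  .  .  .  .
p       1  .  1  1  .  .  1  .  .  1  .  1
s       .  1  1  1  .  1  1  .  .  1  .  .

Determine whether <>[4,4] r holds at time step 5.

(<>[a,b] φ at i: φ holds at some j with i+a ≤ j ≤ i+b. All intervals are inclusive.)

False

Check r at each j in [9,9]:
  j=9: false
No position in the window satisfies it → formula fails.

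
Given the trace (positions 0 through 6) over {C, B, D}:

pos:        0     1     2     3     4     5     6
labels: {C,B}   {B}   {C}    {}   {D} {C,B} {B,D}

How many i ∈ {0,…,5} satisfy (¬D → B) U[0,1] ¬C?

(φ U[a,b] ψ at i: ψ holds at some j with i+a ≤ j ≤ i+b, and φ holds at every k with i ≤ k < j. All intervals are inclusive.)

Evaluate at each i in [0,5]:
  i=0: ✓ (rhs at j=1; lhs holds on [0,0])
  i=1: ✓ (rhs at j=1)
  i=2: ✗ (lhs fails at k=2 before rhs at j=3)
  i=3: ✓ (rhs at j=3)
  i=4: ✓ (rhs at j=4)
  i=5: ✓ (rhs at j=6; lhs holds on [5,5])
Positions where it holds: {0, 1, 3, 4, 5} → 5.

5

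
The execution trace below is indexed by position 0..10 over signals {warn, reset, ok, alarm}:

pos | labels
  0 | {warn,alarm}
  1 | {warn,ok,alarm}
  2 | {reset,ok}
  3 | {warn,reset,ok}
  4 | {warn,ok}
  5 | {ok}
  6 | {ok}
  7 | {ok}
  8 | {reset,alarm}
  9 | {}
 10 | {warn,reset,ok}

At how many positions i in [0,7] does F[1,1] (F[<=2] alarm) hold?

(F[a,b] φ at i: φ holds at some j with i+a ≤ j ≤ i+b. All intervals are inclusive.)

4

Evaluate at each i in [0,7]:
  i=0: ✓ (witness j=1)
  i=1: ✗ (none in [2,2])
  i=2: ✗ (none in [3,3])
  i=3: ✗ (none in [4,4])
  i=4: ✗ (none in [5,5])
  i=5: ✓ (witness j=6)
  i=6: ✓ (witness j=7)
  i=7: ✓ (witness j=8)
Positions where it holds: {0, 5, 6, 7} → 4.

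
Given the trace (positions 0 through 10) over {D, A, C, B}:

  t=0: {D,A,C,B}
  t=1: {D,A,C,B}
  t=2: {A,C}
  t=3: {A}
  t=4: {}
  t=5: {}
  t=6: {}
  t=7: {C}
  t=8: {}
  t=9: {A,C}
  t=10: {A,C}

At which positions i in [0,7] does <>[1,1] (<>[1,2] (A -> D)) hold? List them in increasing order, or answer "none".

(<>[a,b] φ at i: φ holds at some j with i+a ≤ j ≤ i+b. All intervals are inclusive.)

1, 2, 3, 4, 5, 6

Evaluate at each i in [0,7]:
  i=0: ✗ (none in [1,1])
  i=1: ✓ (witness j=2)
  i=2: ✓ (witness j=3)
  i=3: ✓ (witness j=4)
  i=4: ✓ (witness j=5)
  i=5: ✓ (witness j=6)
  i=6: ✓ (witness j=7)
  i=7: ✗ (none in [8,8])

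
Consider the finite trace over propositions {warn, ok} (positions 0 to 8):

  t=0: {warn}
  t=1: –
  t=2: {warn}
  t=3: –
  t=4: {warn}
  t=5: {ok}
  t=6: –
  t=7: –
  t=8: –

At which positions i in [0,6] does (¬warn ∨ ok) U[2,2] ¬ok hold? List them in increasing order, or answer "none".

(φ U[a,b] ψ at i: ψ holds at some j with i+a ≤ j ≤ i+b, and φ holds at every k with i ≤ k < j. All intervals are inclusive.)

5, 6

Evaluate at each i in [0,6]:
  i=0: ✗ (lhs fails at k=0 before rhs at j=2)
  i=1: ✗ (lhs fails at k=2 before rhs at j=3)
  i=2: ✗ (lhs fails at k=2 before rhs at j=4)
  i=3: ✗ (no rhs in [5,5])
  i=4: ✗ (lhs fails at k=4 before rhs at j=6)
  i=5: ✓ (rhs at j=7; lhs holds on [5,6])
  i=6: ✓ (rhs at j=8; lhs holds on [6,7])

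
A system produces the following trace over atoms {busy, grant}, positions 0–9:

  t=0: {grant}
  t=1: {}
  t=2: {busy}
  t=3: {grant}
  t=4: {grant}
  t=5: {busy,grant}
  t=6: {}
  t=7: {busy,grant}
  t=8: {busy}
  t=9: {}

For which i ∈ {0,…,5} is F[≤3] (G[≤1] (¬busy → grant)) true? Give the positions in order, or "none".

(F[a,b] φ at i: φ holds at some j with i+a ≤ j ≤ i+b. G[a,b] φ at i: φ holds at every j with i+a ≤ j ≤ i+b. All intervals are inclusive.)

0, 1, 2, 3, 4, 5

Evaluate at each i in [0,5]:
  i=0: ✓ (witness j=2)
  i=1: ✓ (witness j=2)
  i=2: ✓ (witness j=2)
  i=3: ✓ (witness j=3)
  i=4: ✓ (witness j=4)
  i=5: ✓ (witness j=7)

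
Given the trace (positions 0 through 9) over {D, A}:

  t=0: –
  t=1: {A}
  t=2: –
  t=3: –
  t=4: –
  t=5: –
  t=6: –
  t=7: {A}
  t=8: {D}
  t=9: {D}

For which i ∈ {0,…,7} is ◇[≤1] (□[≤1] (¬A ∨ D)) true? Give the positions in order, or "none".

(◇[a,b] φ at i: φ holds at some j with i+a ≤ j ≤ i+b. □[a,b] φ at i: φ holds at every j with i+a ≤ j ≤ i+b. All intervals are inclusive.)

1, 2, 3, 4, 5, 7

Evaluate at each i in [0,7]:
  i=0: ✗ (none in [0,1])
  i=1: ✓ (witness j=2)
  i=2: ✓ (witness j=2)
  i=3: ✓ (witness j=3)
  i=4: ✓ (witness j=4)
  i=5: ✓ (witness j=5)
  i=6: ✗ (none in [6,7])
  i=7: ✓ (witness j=8)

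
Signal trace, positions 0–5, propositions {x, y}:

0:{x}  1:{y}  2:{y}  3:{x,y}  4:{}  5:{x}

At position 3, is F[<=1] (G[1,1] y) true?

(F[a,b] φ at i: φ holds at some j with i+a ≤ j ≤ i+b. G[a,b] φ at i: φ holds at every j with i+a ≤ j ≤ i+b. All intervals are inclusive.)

Check G[1,1] y at each j in [3,4]:
  j=3: fails at 4
  j=4: fails at 5
No position in the window satisfies it → formula fails.

No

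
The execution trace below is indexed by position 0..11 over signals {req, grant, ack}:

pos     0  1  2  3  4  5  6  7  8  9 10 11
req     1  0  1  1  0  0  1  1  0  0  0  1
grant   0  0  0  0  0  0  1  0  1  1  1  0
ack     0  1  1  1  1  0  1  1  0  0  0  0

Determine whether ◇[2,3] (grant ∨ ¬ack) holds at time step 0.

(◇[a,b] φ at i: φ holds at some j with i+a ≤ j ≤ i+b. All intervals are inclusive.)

Check (grant ∨ ¬ack) at each j in [2,3]:
  j=2: false
  j=3: false
No position in the window satisfies it → formula fails.

Does not hold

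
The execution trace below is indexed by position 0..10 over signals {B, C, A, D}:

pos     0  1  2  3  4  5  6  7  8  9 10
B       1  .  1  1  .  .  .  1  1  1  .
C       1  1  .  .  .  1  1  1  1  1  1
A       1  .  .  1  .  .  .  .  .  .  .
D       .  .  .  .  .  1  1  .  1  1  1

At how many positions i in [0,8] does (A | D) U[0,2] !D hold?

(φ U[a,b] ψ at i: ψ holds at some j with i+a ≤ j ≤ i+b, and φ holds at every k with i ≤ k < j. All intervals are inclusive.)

Evaluate at each i in [0,8]:
  i=0: ✓ (rhs at j=0)
  i=1: ✓ (rhs at j=1)
  i=2: ✓ (rhs at j=2)
  i=3: ✓ (rhs at j=3)
  i=4: ✓ (rhs at j=4)
  i=5: ✓ (rhs at j=7; lhs holds on [5,6])
  i=6: ✓ (rhs at j=7; lhs holds on [6,6])
  i=7: ✓ (rhs at j=7)
  i=8: ✗ (no rhs in [8,10])
Positions where it holds: {0, 1, 2, 3, 4, 5, 6, 7} → 8.

8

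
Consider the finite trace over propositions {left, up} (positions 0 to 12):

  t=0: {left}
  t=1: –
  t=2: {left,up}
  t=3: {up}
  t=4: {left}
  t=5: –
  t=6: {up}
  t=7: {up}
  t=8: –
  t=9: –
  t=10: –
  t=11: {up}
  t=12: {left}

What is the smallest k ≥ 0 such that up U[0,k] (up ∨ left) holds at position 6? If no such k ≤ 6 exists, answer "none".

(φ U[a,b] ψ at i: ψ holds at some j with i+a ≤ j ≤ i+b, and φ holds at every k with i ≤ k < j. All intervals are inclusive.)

Need earliest j ≥ 6 with (up ∨ left), and up at every k in [6,j-1].
  j=6: rhs holds (empty prefix). k = 0.

0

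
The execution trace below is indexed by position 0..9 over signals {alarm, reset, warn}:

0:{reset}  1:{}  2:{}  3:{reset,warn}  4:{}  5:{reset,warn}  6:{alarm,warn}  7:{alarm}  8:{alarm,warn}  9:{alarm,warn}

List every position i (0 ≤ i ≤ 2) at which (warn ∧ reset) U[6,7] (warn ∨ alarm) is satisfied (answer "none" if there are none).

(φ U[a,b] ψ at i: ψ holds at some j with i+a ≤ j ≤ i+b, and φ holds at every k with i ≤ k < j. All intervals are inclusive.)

none

Evaluate at each i in [0,2]:
  i=0: ✗ (lhs fails at k=0 before rhs at j=6)
  i=1: ✗ (lhs fails at k=1 before rhs at j=7)
  i=2: ✗ (lhs fails at k=2 before rhs at j=8)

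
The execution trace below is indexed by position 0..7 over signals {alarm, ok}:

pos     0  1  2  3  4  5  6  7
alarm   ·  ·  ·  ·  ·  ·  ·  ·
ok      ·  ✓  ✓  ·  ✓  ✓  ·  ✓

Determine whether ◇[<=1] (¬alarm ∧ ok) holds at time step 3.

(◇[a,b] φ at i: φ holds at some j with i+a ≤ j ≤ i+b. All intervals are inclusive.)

Check (¬alarm ∧ ok) at each j in [3,4]:
  j=3: false
  j=4: true
Found at j=4 → formula holds.

Yes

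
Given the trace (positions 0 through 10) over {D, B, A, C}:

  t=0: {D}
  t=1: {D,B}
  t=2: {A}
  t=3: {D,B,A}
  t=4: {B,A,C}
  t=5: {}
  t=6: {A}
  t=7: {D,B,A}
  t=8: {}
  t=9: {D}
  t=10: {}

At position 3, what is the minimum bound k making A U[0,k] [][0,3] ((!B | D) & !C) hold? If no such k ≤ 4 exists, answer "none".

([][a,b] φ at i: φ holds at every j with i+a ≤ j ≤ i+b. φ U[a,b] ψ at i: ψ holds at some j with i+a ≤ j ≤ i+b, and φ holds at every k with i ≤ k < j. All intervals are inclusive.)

2

Need earliest j ≥ 3 with [][0,3] ((!B | D) & !C), and A at every k in [3,j-1].
  j=3: rhs fails.
  j=4: rhs fails.
  j=5: rhs holds; lhs holds on [3,4]. k = 2.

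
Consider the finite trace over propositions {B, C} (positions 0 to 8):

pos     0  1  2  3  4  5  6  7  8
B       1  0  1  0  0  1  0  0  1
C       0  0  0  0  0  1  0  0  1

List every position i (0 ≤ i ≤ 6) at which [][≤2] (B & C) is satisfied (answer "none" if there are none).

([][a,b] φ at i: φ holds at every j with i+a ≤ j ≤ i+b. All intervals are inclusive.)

none

Evaluate at each i in [0,6]:
  i=0: ✗ (fails at j=0)
  i=1: ✗ (fails at j=1)
  i=2: ✗ (fails at j=2)
  i=3: ✗ (fails at j=3)
  i=4: ✗ (fails at j=4)
  i=5: ✗ (fails at j=6)
  i=6: ✗ (fails at j=6)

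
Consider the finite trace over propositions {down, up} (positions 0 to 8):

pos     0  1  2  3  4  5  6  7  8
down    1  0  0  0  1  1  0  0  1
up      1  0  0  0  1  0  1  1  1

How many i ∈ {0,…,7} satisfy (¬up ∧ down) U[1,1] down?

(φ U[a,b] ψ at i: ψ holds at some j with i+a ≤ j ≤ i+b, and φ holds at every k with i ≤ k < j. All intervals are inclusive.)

0

Evaluate at each i in [0,7]:
  i=0: ✗ (no rhs in [1,1])
  i=1: ✗ (no rhs in [2,2])
  i=2: ✗ (no rhs in [3,3])
  i=3: ✗ (lhs fails at k=3 before rhs at j=4)
  i=4: ✗ (lhs fails at k=4 before rhs at j=5)
  i=5: ✗ (no rhs in [6,6])
  i=6: ✗ (no rhs in [7,7])
  i=7: ✗ (lhs fails at k=7 before rhs at j=8)
Positions where it holds: {} → 0.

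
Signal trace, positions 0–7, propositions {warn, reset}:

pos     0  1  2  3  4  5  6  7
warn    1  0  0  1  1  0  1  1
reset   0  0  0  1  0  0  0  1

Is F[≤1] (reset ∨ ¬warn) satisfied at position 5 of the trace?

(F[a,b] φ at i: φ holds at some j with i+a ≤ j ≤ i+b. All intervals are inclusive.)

Check (reset ∨ ¬warn) at each j in [5,6]:
  j=5: true
  j=6: false
Found at j=5 → formula holds.

Holds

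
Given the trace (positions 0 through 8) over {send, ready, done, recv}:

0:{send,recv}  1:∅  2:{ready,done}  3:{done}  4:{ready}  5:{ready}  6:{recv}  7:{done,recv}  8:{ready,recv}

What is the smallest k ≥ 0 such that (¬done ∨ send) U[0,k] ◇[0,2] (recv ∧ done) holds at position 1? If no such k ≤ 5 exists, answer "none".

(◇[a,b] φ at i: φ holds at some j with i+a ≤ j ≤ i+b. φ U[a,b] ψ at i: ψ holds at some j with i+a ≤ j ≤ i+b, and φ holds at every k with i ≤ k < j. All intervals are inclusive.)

none

Need earliest j ≥ 1 with ◇[0,2] (recv ∧ done), and (¬done ∨ send) at every k in [1,j-1].
  j=1: rhs fails.
  j=2: rhs fails.
  j=3: rhs fails.
  j=4: rhs fails.
  j=5: rhs holds but lhs fails at k=2.
  j=6: rhs holds but lhs fails at k=2.
No witness within the range → none.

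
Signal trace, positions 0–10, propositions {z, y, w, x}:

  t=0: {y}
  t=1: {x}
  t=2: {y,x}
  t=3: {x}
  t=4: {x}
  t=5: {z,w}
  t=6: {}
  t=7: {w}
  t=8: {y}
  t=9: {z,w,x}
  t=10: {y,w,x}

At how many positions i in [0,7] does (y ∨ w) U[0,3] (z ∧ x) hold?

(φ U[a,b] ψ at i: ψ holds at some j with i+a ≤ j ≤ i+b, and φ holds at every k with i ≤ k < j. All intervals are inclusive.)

Evaluate at each i in [0,7]:
  i=0: ✗ (no rhs in [0,3])
  i=1: ✗ (no rhs in [1,4])
  i=2: ✗ (no rhs in [2,5])
  i=3: ✗ (no rhs in [3,6])
  i=4: ✗ (no rhs in [4,7])
  i=5: ✗ (no rhs in [5,8])
  i=6: ✗ (lhs fails at k=6 before rhs at j=9)
  i=7: ✓ (rhs at j=9; lhs holds on [7,8])
Positions where it holds: {7} → 1.

1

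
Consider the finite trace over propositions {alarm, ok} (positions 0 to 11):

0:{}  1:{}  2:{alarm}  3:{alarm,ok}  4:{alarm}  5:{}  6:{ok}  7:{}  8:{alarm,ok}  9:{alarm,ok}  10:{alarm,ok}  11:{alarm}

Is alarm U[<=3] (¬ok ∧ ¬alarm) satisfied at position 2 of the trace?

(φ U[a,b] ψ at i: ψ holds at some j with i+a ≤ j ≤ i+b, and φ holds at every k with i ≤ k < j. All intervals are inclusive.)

Holds

Need some j in [2,5] with (¬ok ∧ ¬alarm), and alarm at every k in [2,j-1].
  j=2: (¬ok ∧ ¬alarm) false.
  j=3: (¬ok ∧ ¬alarm) false.
  j=4: (¬ok ∧ ¬alarm) false.
  j=5: (¬ok ∧ ¬alarm) holds; alarm holds at every k in [2,4] → satisfied.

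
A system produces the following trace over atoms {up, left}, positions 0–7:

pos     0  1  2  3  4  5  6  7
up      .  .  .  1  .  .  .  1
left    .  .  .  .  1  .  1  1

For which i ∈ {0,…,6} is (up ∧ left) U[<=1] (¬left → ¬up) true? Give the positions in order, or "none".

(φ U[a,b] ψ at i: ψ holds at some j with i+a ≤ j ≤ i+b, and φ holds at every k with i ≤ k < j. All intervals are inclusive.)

0, 1, 2, 4, 5, 6

Evaluate at each i in [0,6]:
  i=0: ✓ (rhs at j=0)
  i=1: ✓ (rhs at j=1)
  i=2: ✓ (rhs at j=2)
  i=3: ✗ (lhs fails at k=3 before rhs at j=4)
  i=4: ✓ (rhs at j=4)
  i=5: ✓ (rhs at j=5)
  i=6: ✓ (rhs at j=6)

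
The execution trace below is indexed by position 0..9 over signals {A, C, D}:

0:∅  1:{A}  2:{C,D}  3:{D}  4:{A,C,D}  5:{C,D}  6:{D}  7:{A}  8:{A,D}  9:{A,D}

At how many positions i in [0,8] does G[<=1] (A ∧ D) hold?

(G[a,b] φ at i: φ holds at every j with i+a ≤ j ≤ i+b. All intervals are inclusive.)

1

Evaluate at each i in [0,8]:
  i=0: ✗ (fails at j=0)
  i=1: ✗ (fails at j=1)
  i=2: ✗ (fails at j=2)
  i=3: ✗ (fails at j=3)
  i=4: ✗ (fails at j=5)
  i=5: ✗ (fails at j=5)
  i=6: ✗ (fails at j=6)
  i=7: ✗ (fails at j=7)
  i=8: ✓ (all of [8,9])
Positions where it holds: {8} → 1.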